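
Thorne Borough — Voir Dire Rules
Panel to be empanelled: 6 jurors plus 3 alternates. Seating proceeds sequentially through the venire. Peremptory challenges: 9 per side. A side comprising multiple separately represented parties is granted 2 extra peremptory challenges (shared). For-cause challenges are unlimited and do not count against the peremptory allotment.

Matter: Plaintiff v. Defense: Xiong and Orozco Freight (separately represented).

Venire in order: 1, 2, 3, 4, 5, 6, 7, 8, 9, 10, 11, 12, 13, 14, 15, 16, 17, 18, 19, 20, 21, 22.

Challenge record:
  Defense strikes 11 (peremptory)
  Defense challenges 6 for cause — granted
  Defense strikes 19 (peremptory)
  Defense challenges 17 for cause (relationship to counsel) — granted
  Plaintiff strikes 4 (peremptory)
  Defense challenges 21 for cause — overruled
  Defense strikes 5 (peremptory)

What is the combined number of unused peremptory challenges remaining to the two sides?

16

Plaintiff allotment: 9. Defense allotment: 9 base + 2 multi-party = 11.
Plaintiff peremptories used: #4 — 1.
Defense peremptories used: #11, #19, #5 — 3 (for-cause on #6, #17, #21 don't count).
Remaining: (9 − 1) + (11 − 3) = 16.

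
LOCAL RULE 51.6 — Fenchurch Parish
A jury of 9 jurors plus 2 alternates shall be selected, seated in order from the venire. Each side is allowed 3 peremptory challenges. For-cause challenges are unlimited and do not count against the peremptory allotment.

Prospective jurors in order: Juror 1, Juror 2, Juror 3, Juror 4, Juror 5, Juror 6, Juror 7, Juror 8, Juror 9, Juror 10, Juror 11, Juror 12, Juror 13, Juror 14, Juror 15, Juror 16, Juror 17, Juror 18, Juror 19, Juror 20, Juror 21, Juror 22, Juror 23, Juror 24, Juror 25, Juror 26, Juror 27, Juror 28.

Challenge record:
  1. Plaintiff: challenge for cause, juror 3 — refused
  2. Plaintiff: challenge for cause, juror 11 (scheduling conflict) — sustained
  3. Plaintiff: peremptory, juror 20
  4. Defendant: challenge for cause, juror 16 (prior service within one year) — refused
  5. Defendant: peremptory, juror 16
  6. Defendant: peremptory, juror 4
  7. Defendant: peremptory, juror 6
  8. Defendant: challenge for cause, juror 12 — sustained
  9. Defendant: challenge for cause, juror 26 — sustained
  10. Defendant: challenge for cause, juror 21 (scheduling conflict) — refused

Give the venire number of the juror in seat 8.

Removed: #4, #6, #11, #12, #16, #20, #26. (#3, #21 stay — for-cause denied.)
Seating in order: seats 1–9 → #1, #2, #3, #5, #7, #8, #9, #10, #13; alternates → #14, #15.
So seat 8 is #10.

10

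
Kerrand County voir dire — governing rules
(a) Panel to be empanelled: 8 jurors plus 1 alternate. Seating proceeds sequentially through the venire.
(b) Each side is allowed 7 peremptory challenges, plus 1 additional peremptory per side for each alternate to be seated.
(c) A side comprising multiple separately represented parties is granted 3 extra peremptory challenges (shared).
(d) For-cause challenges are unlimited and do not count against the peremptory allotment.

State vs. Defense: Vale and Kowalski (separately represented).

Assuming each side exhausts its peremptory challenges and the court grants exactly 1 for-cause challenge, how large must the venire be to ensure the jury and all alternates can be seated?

29

Seats to fill: 8 + 1 alternates = 9.
Peremptories — State: 7 + 1×1 = 8; Defense: 7 + 1×1 + 3 = 11; total 19.
For-cause removals: 1.
Minimum venire: 9 + 19 + 1 = 29.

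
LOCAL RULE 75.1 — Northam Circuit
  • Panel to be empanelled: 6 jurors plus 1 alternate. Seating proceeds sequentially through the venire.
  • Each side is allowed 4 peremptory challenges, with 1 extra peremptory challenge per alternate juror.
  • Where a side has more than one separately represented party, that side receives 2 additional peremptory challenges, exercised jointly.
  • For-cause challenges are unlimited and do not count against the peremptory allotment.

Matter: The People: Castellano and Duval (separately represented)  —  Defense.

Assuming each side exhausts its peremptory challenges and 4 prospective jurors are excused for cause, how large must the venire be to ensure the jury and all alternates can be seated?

23

Seats to fill: 6 + 1 alternates = 7.
Peremptories — The People: 4 + 1×1 + 2 = 7; Defense: 4 + 1×1 = 5; total 12.
For-cause removals: 4.
Minimum venire: 7 + 12 + 4 = 23.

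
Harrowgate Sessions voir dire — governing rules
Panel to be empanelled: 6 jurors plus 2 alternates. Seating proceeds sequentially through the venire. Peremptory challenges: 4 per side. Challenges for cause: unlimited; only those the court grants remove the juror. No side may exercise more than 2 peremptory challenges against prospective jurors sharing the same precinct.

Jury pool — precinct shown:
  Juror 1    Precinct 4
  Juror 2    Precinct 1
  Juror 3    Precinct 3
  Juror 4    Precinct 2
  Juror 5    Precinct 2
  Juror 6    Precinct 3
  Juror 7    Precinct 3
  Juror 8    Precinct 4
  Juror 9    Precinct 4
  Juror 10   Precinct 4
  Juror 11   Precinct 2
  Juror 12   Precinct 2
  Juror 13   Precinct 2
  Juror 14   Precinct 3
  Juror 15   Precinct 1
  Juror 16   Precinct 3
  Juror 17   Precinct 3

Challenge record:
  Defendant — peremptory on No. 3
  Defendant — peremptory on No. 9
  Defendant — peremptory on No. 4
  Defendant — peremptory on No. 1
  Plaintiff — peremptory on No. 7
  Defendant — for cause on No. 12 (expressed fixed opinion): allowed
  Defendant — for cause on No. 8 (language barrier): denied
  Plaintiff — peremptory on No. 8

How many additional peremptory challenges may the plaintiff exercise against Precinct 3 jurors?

1

Plaintiff peremptories so far: #7, #8 — 2 of 4 used, 2 left overall.
Against Precinct 3: #7 — 1 used; per-precinct cap 2 leaves 1.
Binding limit: min(2, 1) = 1.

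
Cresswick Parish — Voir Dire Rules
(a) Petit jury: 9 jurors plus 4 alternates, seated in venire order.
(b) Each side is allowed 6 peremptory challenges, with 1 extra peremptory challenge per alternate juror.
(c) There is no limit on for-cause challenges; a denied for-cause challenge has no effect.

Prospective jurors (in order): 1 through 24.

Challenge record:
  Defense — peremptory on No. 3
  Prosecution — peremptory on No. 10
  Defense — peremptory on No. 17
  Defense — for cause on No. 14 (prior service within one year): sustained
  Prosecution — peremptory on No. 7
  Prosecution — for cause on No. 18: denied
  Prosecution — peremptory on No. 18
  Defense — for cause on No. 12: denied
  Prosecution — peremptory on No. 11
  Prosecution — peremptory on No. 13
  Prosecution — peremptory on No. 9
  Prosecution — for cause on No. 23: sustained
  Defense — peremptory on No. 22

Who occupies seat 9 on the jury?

16

Removed: #3, #7, #9, #10, #11, #13, #14, #17, #18, #22, #23. (#12 stays — for-cause denied.)
Seating in order: seats 1–9 → #1, #2, #4, #5, #6, #8, #12, #15, #16; alternates → #19, #20, #21, #24.
So seat 9 is #16.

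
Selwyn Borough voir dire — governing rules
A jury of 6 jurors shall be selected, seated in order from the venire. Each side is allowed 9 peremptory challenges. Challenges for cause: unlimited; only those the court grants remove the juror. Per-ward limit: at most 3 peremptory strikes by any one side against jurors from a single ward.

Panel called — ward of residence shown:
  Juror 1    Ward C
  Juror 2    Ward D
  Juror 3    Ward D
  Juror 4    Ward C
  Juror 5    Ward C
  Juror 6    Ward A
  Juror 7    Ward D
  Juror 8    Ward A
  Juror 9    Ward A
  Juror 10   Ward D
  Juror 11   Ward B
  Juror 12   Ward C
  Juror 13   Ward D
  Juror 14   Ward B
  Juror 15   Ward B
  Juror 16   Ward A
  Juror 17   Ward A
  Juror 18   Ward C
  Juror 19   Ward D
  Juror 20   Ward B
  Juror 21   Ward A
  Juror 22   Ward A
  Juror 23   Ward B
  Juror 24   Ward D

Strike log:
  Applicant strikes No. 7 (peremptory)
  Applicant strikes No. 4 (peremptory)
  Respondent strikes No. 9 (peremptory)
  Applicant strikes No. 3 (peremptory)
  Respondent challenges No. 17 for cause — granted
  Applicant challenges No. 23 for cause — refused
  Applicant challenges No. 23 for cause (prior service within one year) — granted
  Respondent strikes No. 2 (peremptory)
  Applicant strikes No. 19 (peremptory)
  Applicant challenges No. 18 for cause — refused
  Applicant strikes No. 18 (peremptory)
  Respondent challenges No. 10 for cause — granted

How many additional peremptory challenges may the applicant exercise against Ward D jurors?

Applicant peremptories so far: #7, #4, #3, #19, #18 — 5 of 9 used, 4 left overall.
Against Ward D: #7, #3, #19 — 3 used; per-ward cap 3 leaves 0.
Binding limit: min(4, 0) = 0.

0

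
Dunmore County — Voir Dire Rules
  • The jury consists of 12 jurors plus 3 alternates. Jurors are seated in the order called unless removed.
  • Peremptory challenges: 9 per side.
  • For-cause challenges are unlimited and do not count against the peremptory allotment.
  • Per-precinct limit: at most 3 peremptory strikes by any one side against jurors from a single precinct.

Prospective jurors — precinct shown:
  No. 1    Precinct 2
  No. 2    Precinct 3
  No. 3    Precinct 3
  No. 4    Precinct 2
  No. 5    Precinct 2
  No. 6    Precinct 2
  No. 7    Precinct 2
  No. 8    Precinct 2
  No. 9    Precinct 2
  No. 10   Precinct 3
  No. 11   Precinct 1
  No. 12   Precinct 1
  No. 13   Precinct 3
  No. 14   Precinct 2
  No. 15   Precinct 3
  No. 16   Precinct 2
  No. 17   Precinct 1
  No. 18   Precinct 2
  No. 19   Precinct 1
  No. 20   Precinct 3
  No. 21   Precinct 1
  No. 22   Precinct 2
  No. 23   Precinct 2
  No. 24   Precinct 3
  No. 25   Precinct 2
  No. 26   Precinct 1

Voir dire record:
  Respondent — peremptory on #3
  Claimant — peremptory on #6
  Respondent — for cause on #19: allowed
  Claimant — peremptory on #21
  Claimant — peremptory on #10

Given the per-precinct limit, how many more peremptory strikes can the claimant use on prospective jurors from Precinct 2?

2

Claimant peremptories so far: #6, #21, #10 — 3 of 9 used, 6 left overall.
Against Precinct 2: #6 — 1 used; per-precinct cap 3 leaves 2.
Binding limit: min(6, 2) = 2.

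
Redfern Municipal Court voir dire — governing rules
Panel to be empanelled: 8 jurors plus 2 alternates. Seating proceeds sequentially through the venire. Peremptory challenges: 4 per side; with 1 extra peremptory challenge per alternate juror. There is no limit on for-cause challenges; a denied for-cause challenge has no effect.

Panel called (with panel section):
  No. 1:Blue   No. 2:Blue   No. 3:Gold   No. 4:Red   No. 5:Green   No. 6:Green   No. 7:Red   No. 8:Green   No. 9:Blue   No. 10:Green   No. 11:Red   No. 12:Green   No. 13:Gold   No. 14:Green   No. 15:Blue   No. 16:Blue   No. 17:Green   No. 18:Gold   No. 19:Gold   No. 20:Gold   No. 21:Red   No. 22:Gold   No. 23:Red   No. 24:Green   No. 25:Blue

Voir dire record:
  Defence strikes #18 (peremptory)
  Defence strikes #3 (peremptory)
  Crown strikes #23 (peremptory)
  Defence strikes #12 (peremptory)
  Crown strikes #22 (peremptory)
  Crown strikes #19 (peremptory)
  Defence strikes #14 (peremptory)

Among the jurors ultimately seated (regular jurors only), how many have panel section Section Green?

3

Removed: #3, #12, #14, #18, #19, #22, #23.
Seated jurors 1–8: #1, #2, #4, #5, #6, #7, #8, #9 (alternates #10, #11 not counted).
Of those, in Section Green: #5, #6, #8 → 3.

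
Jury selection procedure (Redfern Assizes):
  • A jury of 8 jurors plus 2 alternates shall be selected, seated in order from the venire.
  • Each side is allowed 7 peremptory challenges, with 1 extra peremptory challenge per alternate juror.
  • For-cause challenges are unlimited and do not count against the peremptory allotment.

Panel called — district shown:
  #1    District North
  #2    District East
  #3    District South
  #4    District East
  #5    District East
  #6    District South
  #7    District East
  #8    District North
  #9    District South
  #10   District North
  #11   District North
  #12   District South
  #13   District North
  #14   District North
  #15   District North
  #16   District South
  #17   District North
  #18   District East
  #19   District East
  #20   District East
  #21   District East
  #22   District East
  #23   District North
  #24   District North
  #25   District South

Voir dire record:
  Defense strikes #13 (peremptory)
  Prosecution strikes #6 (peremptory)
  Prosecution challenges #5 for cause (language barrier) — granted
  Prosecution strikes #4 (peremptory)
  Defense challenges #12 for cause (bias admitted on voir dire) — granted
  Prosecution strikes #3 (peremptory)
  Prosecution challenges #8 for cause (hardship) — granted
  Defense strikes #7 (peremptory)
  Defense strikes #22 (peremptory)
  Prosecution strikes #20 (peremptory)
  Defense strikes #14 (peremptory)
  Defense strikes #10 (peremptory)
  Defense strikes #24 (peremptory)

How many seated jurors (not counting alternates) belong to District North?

4

Removed: #3, #4, #5, #6, #7, #8, #10, #12, #13, #14, #20, #22, #24.
Seated jurors 1–8: #1, #2, #9, #11, #15, #16, #17, #18 (alternates #19, #21 not counted).
Of those, in District North: #1, #11, #15, #17 → 4.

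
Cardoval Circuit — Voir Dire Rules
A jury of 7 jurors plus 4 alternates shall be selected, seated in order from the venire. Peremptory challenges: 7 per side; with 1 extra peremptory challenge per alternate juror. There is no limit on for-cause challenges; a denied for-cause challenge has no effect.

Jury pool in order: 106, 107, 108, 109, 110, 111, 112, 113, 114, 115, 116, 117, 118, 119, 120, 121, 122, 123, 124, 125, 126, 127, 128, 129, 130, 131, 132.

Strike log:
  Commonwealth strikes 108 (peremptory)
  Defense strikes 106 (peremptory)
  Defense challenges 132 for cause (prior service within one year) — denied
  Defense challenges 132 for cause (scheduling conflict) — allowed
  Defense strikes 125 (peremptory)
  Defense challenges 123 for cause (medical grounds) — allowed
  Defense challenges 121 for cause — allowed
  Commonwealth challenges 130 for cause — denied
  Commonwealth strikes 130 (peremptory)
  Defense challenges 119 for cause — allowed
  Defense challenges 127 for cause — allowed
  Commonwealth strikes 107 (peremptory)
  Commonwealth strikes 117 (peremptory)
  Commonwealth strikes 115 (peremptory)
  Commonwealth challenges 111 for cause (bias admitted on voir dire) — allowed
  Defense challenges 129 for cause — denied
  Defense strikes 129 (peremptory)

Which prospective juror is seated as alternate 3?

124

Removed: #106, #107, #108, #111, #115, #117, #119, #121, #123, #125, #127, #129, #130, #132.
Seating in order: seats 1–7 → #109, #110, #112, #113, #114, #116, #118; alternates → #120, #122, #124, #126.
So alternate 3 is #124.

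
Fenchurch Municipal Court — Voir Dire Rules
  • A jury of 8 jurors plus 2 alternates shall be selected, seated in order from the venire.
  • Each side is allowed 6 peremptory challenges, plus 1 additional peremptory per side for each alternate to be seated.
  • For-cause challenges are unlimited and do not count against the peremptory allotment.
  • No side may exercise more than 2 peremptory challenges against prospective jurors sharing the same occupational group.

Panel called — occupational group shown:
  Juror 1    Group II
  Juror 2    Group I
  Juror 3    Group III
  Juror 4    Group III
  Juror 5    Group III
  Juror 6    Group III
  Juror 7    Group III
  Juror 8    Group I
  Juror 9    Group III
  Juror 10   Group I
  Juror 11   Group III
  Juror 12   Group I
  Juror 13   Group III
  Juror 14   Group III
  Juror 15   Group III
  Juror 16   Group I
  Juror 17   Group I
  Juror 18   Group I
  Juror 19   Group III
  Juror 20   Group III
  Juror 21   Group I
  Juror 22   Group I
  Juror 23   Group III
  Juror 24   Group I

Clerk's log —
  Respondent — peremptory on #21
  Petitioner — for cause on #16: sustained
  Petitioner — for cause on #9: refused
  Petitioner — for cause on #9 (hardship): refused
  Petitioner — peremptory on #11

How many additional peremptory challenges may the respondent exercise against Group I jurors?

1

Respondent peremptories so far: #21 — 1 of 8 used, 7 left overall.
Against Group I: #21 — 1 used; per-group cap 2 leaves 1.
Binding limit: min(7, 1) = 1.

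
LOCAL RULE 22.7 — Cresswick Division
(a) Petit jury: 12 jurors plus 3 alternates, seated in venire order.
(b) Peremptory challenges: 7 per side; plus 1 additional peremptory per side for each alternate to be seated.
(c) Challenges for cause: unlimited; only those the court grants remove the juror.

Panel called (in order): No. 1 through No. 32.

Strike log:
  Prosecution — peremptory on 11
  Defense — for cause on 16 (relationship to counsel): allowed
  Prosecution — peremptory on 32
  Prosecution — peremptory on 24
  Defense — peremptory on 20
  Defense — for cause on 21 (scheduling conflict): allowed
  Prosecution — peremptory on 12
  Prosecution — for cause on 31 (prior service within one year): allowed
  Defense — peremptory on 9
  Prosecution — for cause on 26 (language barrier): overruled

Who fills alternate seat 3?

Removed: #9, #11, #12, #16, #20, #21, #24, #31, #32. (#26 stays — for-cause denied.)
Seating in order: seats 1–12 → #1, #2, #3, #4, #5, #6, #7, #8, #10, #13, #14, #15; alternates → #17, #18, #19.
So alternate 3 is #19.

19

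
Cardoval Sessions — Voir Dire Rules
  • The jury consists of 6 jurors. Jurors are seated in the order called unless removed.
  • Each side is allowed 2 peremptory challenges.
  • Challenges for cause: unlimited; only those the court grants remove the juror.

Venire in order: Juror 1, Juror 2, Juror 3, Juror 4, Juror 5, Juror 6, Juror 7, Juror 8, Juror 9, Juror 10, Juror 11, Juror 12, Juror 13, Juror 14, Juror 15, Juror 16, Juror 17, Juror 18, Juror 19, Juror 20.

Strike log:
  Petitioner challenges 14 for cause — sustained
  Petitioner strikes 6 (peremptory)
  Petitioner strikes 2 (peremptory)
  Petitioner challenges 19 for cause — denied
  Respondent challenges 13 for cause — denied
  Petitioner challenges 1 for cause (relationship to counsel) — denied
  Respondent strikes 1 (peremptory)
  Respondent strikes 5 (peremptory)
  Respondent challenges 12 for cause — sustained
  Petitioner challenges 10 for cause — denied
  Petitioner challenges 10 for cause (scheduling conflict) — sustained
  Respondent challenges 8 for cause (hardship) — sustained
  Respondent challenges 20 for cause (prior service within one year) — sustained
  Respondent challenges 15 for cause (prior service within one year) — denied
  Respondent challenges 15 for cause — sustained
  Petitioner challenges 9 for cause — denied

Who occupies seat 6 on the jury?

13

Removed: #1, #2, #5, #6, #8, #10, #12, #14, #15, #20. (#9, #13, #19 stay — for-cause denied.)
Seating in order: seats 1–6 → #3, #4, #7, #9, #11, #13.
So seat 6 is #13.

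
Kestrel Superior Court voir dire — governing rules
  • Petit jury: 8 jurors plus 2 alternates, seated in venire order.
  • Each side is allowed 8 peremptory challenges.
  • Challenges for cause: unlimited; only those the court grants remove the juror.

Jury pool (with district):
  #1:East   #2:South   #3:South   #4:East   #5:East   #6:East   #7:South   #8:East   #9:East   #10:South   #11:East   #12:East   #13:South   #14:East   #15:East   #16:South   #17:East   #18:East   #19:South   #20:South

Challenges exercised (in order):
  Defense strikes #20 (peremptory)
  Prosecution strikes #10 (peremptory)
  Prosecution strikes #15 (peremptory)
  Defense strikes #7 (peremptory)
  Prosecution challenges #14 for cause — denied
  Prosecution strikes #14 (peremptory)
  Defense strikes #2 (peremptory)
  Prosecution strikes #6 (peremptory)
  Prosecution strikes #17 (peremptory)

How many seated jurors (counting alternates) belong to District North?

Removed: #2, #6, #7, #10, #14, #15, #17, #20.
Seated (10 incl. alternates): #1, #3, #4, #5, #8, #9, #11, #12, #13, #16.
None of those are in District North → 0.

0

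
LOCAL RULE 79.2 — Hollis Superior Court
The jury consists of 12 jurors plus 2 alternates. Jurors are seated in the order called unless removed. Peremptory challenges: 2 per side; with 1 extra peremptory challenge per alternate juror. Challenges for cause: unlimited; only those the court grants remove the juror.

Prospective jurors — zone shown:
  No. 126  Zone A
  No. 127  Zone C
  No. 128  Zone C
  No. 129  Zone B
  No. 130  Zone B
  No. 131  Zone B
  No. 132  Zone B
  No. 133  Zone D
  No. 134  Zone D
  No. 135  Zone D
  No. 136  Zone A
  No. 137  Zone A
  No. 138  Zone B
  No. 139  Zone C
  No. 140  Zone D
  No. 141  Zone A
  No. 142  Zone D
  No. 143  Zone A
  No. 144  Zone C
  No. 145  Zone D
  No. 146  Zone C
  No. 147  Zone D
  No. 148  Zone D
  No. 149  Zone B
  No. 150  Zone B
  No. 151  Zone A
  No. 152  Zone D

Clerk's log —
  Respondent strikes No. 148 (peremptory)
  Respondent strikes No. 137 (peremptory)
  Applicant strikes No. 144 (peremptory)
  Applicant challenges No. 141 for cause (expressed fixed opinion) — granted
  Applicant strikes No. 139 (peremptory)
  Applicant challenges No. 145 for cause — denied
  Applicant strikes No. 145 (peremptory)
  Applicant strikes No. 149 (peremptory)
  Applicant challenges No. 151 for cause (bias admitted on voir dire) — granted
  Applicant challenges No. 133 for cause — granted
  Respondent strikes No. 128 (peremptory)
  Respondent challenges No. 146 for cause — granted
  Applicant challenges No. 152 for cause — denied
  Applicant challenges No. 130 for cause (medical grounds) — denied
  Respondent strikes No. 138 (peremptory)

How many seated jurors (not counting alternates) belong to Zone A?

3

Removed: #128, #133, #137, #138, #139, #141, #144, #145, #146, #148, #149, #151.
Seated jurors 1–12: #126, #127, #129, #130, #131, #132, #134, #135, #136, #140, #142, #143 (alternates #147, #150 not counted).
Of those, in Zone A: #126, #136, #143 → 3.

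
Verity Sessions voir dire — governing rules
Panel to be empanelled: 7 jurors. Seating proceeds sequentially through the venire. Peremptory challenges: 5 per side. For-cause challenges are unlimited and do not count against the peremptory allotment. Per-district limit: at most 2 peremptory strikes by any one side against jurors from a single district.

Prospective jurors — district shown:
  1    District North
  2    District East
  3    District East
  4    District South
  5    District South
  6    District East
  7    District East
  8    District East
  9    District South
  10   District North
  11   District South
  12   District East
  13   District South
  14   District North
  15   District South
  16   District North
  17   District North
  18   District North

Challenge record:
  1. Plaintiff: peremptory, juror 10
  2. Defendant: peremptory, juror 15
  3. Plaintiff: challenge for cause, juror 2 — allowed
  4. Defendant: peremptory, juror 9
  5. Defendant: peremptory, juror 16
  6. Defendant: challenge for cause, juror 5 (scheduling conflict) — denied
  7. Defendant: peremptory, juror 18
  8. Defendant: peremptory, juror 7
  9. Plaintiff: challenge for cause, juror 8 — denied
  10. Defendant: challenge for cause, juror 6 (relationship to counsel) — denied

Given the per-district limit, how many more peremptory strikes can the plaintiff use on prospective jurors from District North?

1

Plaintiff peremptories so far: #10 — 1 of 5 used, 4 left overall.
Against District North: #10 — 1 used; per-district cap 2 leaves 1.
Binding limit: min(4, 1) = 1.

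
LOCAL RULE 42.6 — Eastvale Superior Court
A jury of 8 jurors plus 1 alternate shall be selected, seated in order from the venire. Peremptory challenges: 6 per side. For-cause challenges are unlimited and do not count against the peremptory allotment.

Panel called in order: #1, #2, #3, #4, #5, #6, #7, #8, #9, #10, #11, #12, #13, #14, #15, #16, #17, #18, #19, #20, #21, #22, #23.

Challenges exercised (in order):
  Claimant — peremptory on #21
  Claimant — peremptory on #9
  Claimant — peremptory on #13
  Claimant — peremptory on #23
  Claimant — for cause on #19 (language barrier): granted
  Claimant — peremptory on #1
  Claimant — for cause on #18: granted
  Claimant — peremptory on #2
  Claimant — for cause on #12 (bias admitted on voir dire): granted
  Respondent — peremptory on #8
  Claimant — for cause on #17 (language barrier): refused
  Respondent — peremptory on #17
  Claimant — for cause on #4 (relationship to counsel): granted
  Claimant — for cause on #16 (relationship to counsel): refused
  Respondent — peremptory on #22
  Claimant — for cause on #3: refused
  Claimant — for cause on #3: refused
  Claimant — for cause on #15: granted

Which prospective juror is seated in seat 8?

Removed: #1, #2, #4, #8, #9, #12, #13, #15, #17, #18, #19, #21, #22, #23. (#3, #16 stay — for-cause denied.)
Seating in order: seats 1–8 → #3, #5, #6, #7, #10, #11, #14, #16; alternates → #20.
So seat 8 is #16.

16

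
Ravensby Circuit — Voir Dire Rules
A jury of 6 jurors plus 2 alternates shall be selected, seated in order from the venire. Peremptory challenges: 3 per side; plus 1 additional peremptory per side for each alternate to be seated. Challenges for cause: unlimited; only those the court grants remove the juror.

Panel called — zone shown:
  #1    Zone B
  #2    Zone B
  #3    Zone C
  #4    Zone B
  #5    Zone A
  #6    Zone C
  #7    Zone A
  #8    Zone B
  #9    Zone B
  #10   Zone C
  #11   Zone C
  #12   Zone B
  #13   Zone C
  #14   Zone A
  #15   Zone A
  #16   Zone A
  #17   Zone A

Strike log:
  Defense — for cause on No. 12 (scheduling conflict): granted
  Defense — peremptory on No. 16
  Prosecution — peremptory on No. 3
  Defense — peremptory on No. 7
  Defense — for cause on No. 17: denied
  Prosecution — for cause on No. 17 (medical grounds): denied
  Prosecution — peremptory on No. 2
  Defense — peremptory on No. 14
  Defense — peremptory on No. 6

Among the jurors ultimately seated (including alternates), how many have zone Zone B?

Removed: #2, #3, #6, #7, #12, #14, #16.
Seated (8 incl. alternates): #1, #4, #5, #8, #9, #10, #11, #13.
Of those, in Zone B: #1, #4, #8, #9 → 4.

4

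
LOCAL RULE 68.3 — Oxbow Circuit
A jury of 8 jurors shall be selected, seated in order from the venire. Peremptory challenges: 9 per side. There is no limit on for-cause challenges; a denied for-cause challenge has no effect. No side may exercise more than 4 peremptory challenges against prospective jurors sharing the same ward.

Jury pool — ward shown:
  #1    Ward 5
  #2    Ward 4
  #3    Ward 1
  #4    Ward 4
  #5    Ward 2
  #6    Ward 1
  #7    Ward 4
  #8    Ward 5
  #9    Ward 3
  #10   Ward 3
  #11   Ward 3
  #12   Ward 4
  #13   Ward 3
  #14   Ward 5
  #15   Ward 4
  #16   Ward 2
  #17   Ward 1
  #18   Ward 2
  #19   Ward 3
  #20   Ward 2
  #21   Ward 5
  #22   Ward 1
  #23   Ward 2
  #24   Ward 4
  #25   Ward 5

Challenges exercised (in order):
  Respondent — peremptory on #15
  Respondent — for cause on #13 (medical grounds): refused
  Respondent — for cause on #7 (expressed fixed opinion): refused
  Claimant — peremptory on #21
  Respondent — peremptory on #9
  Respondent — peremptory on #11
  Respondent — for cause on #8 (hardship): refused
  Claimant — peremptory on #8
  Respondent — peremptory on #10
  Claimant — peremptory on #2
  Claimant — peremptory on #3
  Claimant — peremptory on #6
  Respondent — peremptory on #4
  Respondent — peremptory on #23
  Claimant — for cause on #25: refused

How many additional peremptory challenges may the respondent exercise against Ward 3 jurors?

1

Respondent peremptories so far: #15, #9, #11, #10, #4, #23 — 6 of 9 used, 3 left overall.
Against Ward 3: #9, #11, #10 — 3 used; per-ward cap 4 leaves 1.
Binding limit: min(3, 1) = 1.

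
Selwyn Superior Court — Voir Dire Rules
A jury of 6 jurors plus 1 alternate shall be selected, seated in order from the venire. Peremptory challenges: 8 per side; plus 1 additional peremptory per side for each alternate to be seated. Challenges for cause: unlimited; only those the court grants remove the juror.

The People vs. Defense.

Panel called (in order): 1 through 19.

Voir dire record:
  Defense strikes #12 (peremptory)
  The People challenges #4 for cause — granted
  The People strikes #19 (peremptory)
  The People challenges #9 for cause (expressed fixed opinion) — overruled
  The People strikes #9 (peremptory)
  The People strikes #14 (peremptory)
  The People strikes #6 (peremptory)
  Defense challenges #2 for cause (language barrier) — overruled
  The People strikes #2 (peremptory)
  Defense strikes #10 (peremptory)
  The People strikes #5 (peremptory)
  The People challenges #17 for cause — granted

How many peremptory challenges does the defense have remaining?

7

Defense allotment: 8 base + 1 × 1 alternate = 9.
Defense peremptories used: #12, #10 — 2 (the for-cause on #2 doesn't count).
Remaining: 9 − 2 = 7.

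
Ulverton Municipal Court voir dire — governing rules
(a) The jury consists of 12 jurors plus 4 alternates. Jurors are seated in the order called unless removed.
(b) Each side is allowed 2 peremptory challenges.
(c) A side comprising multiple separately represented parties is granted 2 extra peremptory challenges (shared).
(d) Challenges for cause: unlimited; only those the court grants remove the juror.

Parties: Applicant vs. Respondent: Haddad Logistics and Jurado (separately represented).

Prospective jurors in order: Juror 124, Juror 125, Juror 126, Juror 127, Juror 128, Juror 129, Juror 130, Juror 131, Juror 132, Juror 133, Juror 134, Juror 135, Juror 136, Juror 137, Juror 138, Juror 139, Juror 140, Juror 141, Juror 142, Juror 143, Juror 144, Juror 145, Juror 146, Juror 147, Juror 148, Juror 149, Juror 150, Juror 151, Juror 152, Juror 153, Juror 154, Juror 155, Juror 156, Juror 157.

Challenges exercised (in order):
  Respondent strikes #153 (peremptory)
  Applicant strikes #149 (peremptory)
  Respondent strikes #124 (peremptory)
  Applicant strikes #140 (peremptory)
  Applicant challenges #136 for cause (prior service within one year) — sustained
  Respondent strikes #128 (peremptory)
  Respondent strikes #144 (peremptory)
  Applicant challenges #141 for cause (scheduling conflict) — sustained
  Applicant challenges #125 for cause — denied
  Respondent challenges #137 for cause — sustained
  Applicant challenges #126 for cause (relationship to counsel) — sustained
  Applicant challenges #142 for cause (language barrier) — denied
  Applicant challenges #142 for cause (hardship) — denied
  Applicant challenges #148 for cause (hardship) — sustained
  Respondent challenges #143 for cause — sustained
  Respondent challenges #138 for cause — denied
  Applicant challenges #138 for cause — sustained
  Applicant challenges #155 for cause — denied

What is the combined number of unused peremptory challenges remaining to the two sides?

Applicant allotment: 2. Respondent allotment: 2 base + 2 multi-party = 4.
Applicant peremptories used: #149, #140 — 2 (for-cause on #136, #141, #125, #126, #142, #142, #148, #138, #155 don't count).
Respondent peremptories used: #153, #124, #128, #144 — 4 (for-cause on #137, #143, #138 don't count).
Remaining: (2 − 2) + (4 − 4) = 0.

0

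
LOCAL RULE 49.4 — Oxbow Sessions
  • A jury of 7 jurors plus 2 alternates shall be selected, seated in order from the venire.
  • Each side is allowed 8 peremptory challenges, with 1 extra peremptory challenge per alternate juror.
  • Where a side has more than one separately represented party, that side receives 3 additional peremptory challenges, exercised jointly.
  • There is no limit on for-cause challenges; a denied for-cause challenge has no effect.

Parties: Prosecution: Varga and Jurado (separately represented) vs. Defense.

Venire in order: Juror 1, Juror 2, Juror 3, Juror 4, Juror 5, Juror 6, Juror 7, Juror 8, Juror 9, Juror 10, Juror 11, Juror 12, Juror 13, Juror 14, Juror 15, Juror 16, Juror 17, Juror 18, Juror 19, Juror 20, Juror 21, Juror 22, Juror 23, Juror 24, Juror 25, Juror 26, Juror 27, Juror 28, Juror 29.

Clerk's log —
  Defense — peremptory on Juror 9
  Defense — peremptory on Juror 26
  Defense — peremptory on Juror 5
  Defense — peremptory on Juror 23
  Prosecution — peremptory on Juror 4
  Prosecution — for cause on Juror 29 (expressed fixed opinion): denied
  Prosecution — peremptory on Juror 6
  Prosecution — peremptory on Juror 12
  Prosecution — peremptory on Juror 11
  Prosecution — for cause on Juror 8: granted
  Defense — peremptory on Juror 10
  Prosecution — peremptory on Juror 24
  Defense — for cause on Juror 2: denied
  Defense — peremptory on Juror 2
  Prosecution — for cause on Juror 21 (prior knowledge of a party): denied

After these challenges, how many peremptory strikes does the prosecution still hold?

Prosecution allotment: 8 base + 1 × 2 alternates + 3 multi-party = 13.
Prosecution peremptories used: #4, #6, #12, #11, #24 — 5 (for-cause on #29, #8, #21 don't count).
Remaining: 13 − 5 = 8.

8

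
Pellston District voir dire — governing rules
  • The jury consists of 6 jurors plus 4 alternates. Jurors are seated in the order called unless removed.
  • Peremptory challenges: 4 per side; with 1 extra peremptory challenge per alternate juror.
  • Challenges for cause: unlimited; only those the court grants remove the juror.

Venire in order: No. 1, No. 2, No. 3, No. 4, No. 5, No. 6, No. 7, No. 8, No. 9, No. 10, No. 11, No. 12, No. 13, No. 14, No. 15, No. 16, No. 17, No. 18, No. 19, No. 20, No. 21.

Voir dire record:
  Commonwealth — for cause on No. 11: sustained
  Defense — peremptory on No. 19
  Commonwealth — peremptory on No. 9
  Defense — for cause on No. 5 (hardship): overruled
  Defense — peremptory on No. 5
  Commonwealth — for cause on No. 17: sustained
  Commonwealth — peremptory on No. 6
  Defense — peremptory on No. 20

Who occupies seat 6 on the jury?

8

Removed: #5, #6, #9, #11, #17, #19, #20.
Seating in order: seats 1–6 → #1, #2, #3, #4, #7, #8; alternates → #10, #12, #13, #14.
So seat 6 is #8.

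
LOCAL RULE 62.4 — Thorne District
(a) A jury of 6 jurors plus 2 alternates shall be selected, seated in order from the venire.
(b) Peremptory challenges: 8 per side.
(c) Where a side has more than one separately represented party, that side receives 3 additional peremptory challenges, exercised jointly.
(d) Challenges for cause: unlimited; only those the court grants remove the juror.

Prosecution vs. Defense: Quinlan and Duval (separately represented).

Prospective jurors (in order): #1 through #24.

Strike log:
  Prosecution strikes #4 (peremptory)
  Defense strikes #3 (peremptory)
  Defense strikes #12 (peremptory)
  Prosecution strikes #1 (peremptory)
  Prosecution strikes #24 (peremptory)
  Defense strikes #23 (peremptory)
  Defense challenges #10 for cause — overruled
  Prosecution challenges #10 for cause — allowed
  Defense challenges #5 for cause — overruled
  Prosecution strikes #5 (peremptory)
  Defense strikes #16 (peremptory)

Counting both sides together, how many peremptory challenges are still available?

11

Prosecution allotment: 8. Defense allotment: 8 base + 3 multi-party = 11.
Prosecution peremptories used: #4, #1, #24, #5 — 4 (the for-cause on #10 doesn't count).
Defense peremptories used: #3, #12, #23, #16 — 4 (for-cause on #10, #5 don't count).
Remaining: (8 − 4) + (11 − 4) = 11.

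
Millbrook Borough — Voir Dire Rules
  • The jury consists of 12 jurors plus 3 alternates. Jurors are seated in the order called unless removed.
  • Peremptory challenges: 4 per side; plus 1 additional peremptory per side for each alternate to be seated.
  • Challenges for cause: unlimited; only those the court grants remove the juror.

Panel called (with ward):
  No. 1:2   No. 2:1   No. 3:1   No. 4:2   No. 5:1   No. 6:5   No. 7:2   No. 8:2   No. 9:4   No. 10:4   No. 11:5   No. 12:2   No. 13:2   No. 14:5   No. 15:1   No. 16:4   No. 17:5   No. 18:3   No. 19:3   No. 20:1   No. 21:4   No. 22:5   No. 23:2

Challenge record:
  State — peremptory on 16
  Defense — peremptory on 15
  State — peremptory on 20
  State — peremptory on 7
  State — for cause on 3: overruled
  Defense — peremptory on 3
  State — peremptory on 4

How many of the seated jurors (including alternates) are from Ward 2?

Removed: #3, #4, #7, #15, #16, #20.
Seated (15 incl. alternates): #1, #2, #5, #6, #8, #9, #10, #11, #12, #13, #14, #17, #18, #19, #21.
Of those, in Ward 2: #1, #8, #12, #13 → 4.

4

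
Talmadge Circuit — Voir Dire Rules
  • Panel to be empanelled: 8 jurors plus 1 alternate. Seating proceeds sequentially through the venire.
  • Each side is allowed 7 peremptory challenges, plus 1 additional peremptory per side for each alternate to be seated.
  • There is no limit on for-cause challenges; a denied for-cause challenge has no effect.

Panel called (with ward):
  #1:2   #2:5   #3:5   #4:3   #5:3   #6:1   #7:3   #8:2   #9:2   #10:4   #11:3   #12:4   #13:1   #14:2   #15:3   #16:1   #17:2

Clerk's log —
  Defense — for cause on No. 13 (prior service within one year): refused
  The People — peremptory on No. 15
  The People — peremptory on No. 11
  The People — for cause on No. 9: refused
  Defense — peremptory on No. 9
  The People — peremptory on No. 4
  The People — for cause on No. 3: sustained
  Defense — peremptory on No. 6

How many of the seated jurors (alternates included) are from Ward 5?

1

Removed: #3, #4, #6, #9, #11, #15.
Seated (9 incl. alternates): #1, #2, #5, #7, #8, #10, #12, #13, #14.
Of those, in Ward 5: #2 → 1.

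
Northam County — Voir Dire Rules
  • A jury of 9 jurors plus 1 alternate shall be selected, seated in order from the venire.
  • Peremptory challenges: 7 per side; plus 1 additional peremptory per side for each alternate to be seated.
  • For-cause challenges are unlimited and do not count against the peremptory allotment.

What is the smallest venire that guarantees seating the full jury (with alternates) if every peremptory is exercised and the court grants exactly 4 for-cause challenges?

30

Seats to fill: 9 + 1 alternates = 10.
Peremptories: 7 + 1×1 = 8 per side × 2 sides = 16.
For-cause removals: 4.
Minimum venire: 10 + 16 + 4 = 30.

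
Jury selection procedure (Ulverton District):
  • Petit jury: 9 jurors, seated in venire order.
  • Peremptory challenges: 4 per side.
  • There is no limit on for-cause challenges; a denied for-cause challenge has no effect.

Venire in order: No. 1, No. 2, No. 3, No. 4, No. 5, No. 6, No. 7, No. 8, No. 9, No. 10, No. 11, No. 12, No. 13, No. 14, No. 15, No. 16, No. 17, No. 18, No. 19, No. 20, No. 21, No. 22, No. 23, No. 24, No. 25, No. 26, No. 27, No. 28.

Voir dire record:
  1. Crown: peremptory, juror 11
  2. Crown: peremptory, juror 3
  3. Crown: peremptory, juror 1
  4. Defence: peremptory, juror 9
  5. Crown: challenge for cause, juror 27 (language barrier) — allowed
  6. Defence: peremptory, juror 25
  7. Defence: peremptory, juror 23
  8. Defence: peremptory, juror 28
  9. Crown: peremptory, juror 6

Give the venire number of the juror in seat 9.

14

Removed: #1, #3, #6, #9, #11, #23, #25, #27, #28.
Seating in order: seats 1–9 → #2, #4, #5, #7, #8, #10, #12, #13, #14.
So seat 9 is #14.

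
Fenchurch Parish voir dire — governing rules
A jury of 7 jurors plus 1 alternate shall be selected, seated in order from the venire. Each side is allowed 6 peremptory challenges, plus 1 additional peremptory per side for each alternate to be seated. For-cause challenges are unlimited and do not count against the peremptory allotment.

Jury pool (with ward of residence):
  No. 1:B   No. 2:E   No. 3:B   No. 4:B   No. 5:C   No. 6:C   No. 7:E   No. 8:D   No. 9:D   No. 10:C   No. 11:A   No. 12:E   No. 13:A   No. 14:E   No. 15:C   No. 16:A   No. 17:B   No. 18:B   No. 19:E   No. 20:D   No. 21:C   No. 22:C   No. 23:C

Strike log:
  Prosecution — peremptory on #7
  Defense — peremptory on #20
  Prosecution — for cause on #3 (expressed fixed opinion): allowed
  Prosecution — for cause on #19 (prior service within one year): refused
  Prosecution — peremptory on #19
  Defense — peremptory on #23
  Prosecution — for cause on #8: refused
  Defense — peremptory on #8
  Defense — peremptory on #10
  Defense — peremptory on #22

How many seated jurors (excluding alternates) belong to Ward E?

1

Removed: #3, #7, #8, #10, #19, #20, #22, #23.
Seated jurors 1–7: #1, #2, #4, #5, #6, #9, #11 (alternates #12 not counted).
Of those, in Ward E: #2 → 1.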